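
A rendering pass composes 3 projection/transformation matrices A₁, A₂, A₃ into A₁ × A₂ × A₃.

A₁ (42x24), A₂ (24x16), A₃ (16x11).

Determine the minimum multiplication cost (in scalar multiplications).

Order (A₁ × (A₂ × A₃)): (A₂ × A₃): 24×16 by 16×11 → 24×11, cost 24·16·11 = 4224; (A₁ × (A₂ × A₃)): 42×24 by 24×11 → 42×11, cost 42·24·11 = 11088; cumulative 15312. Total 15312.
Order ((A₁ × A₂) × A₃): (A₁ × A₂): 42×24 by 24×16 → 42×16, cost 42·24·16 = 16128; ((A₁ × A₂) × A₃): 42×16 by 16×11 → 42×11, cost 42·16·11 = 7392; cumulative 23520. Total 23520.
Minimum: 15312.

15312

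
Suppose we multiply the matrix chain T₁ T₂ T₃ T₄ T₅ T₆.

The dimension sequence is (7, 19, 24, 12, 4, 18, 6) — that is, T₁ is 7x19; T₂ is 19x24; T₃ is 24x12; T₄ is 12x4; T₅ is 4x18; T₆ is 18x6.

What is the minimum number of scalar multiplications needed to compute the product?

Adjacent pairs: T₁T₂ = 7·19·24 = 3192; T₂T₃ = 19·24·12 = 5472; T₃T₄ = 24·12·4 = 1152; T₄T₅ = 12·4·18 = 864; T₅T₆ = 4·18·6 = 432.
Length 3: T₁..T₃: k=1: 0+5472+7·19·12=7068; k=2: 3192+0+7·24·12=5208 → min 5208 | T₂..T₄: k=2: 0+1152+19·24·4=2976; k=3: 5472+0+19·12·4=6384 → min 2976 | T₃..T₅: k=3: 0+864+24·12·18=6048; k=4: 1152+0+24·4·18=2880 → min 2880 | T₄..T₆: k=4: 0+432+12·4·6=720; k=5: 864+0+12·18·6=2160 → min 720.
Length 4: T₁..T₄: k=1: 0+2976+7·19·4=3508; k=2: 3192+1152+7·24·4=5016; k=3: 5208+0+7·12·4=5544 → min 3508 | T₂..T₅: k=2: 0+2880+19·24·18=11088; k=3: 5472+864+19·12·18=10440; k=4: 2976+0+19·4·18=4344 → min 4344 | T₃..T₆: k=3: 0+720+24·12·6=2448; k=4: 1152+432+24·4·6=2160; k=5: 2880+0+24·18·6=5472 → min 2160.
Length 5: T₁..T₅: k=1: 0+4344+7·19·18=6738; k=2: 3192+2880+7·24·18=9096; k=3: 5208+864+7·12·18=7584; k=4: 3508+0+7·4·18=4012 → min 4012 | T₂..T₆: k=2: 0+2160+19·24·6=4896; k=3: 5472+720+19·12·6=7560; k=4: 2976+432+19·4·6=3864; k=5: 4344+0+19·18·6=6396 → min 3864.
Length 6: T₁..T₆: k=1: 0+3864+7·19·6=4662; k=2: 3192+2160+7·24·6=6360; k=3: 5208+720+7·12·6=6432; k=4: 3508+432+7·4·6=4108; k=5: 4012+0+7·18·6=4768 → min 4108.
Optimal order: ((T₁ (T₂ (T₃ T₄))) (T₅ T₆)) with cost 4108.

4108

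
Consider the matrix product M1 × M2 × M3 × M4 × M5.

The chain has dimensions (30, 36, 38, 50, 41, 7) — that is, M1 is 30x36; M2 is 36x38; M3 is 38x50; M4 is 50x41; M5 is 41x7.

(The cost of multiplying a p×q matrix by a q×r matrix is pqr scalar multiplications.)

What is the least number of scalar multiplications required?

Adjacent pairs: M1M2 = 30·36·38 = 41040; M2M3 = 36·38·50 = 68400; M3M4 = 38·50·41 = 77900; M4M5 = 50·41·7 = 14350.
Length 3: M1..M3: k=1: 0+68400+30·36·50=122400; k=2: 41040+0+30·38·50=98040 → min 98040 | M2..M4: k=2: 0+77900+36·38·41=133988; k=3: 68400+0+36·50·41=142200 → min 133988 | M3..M5: k=3: 0+14350+38·50·7=27650; k=4: 77900+0+38·41·7=88806 → min 27650.
Length 4: M1..M4: k=1: 0+133988+30·36·41=178268; k=2: 41040+77900+30·38·41=165680; k=3: 98040+0+30·50·41=159540 → min 159540 | M2..M5: k=2: 0+27650+36·38·7=37226; k=3: 68400+14350+36·50·7=95350; k=4: 133988+0+36·41·7=144320 → min 37226.
Length 5: M1..M5: k=1: 0+37226+30·36·7=44786; k=2: 41040+27650+30·38·7=76670; k=3: 98040+14350+30·50·7=122890; k=4: 159540+0+30·41·7=168150 → min 44786.
Optimal order: (M1 × (M2 × (M3 × (M4 × M5)))) with cost 44786.

44786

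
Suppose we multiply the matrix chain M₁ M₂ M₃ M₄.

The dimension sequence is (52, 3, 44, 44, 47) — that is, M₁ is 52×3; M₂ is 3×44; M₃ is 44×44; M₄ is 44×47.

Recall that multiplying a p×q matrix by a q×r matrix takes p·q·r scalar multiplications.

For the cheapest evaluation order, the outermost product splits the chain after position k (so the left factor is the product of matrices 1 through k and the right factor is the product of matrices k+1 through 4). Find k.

Adjacent pairs: M₁M₂ = 52·3·44 = 6864; M₂M₃ = 3·44·44 = 5808; M₃M₄ = 44·44·47 = 90992.
Length 3: M₁..M₃: k=1: 0+5808+52·3·44=12672; k=2: 6864+0+52·44·44=107536 → min 12672 | M₂..M₄: k=2: 0+90992+3·44·47=97196; k=3: 5808+0+3·44·47=12012 → min 12012.
Top-level splits: k=1: (M₁..M₁)·(M₂..M₄) → 0+12012+52·3·47 = 19344; k=2: (M₁..M₂)·(M₃..M₄) → 6864+90992+52·44·47 = 205392; k=3: (M₁..M₃)·(M₄..M₄) → 12672+0+52·44·47 = 120208.
Best split is after M₁, i.e. k = 1.

1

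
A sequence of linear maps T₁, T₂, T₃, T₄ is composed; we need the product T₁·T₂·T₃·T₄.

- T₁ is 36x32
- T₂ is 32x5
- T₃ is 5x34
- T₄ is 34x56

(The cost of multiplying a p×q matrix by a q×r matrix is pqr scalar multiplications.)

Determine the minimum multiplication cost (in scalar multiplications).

25360

Adjacent pairs: T₁T₂ = 36·32·5 = 5760; T₂T₃ = 32·5·34 = 5440; T₃T₄ = 5·34·56 = 9520.
Length 3: T₁..T₃: k=1: 0+5440+36·32·34=44608; k=2: 5760+0+36·5·34=11880 → min 11880 | T₂..T₄: k=2: 0+9520+32·5·56=18480; k=3: 5440+0+32·34·56=66368 → min 18480.
Length 4: T₁..T₄: k=1: 0+18480+36·32·56=82992; k=2: 5760+9520+36·5·56=25360; k=3: 11880+0+36·34·56=80424 → min 25360.
Optimal order: ((T₁·T₂)·(T₃·T₄)) with cost 25360.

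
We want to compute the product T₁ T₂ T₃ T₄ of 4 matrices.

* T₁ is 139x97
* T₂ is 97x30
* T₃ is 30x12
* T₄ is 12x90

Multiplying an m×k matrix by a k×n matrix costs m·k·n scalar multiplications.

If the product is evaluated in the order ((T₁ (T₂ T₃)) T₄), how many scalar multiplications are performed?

346836

(T₂ T₃): 97×30 by 30×12 → 97×12, cost 97·30·12 = 34920
(T₁ (T₂ T₃)): 139×97 by 97×12 → 139×12, cost 139·97·12 = 161796; cumulative 196716
((T₁ (T₂ T₃)) T₄): 139×12 by 12×90 → 139×90, cost 139·12·90 = 150120; cumulative 346836
Total: 346836 scalar multiplications.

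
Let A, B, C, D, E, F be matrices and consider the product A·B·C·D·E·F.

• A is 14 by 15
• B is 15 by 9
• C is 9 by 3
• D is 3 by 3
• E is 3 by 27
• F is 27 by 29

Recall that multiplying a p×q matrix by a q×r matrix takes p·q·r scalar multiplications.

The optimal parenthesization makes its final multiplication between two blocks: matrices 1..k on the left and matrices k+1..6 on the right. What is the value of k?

Adjacent pairs: AB = 14·15·9 = 1890; BC = 15·9·3 = 405; CD = 9·3·3 = 81; DE = 3·3·27 = 243; EF = 3·27·29 = 2349.
Length 3: A..C: k=1: 0+405+14·15·3=1035; k=2: 1890+0+14·9·3=2268 → min 1035 | B..D: k=2: 0+81+15·9·3=486; k=3: 405+0+15·3·3=540 → min 486 | C..E: k=3: 0+243+9·3·27=972; k=4: 81+0+9·3·27=810 → min 810 | D..F: k=4: 0+2349+3·3·29=2610; k=5: 243+0+3·27·29=2592 → min 2592.
Length 4: A..D: k=1: 0+486+14·15·3=1116; k=2: 1890+81+14·9·3=2349; k=3: 1035+0+14·3·3=1161 → min 1116 | B..E: k=2: 0+810+15·9·27=4455; k=3: 405+243+15·3·27=1863; k=4: 486+0+15·3·27=1701 → min 1701 | C..F: k=3: 0+2592+9·3·29=3375; k=4: 81+2349+9·3·29=3213; k=5: 810+0+9·27·29=7857 → min 3213.
Length 5: A..E: k=1: 0+1701+14·15·27=7371; k=2: 1890+810+14·9·27=6102; k=3: 1035+243+14·3·27=2412; k=4: 1116+0+14·3·27=2250 → min 2250 | B..F: k=2: 0+3213+15·9·29=7128; k=3: 405+2592+15·3·29=4302; k=4: 486+2349+15·3·29=4140; k=5: 1701+0+15·27·29=13446 → min 4140.
Top-level splits: k=1: (A..A)·(B..F) → 0+4140+14·15·29 = 10230; k=2: (A..B)·(C..F) → 1890+3213+14·9·29 = 8757; k=3: (A..C)·(D..F) → 1035+2592+14·3·29 = 4845; k=4: (A..D)·(E..F) → 1116+2349+14·3·29 = 4683; k=5: (A..E)·(F..F) → 2250+0+14·27·29 = 13212.
Best split is after D, i.e. k = 4.

4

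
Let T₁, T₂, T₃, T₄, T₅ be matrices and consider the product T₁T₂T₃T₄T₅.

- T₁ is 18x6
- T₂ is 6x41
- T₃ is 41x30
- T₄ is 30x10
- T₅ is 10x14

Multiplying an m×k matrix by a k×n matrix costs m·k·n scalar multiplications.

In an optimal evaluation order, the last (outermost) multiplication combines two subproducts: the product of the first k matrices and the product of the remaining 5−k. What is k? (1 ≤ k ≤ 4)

Adjacent pairs: T₁T₂ = 18·6·41 = 4428; T₂T₃ = 6·41·30 = 7380; T₃T₄ = 41·30·10 = 12300; T₄T₅ = 30·10·14 = 4200.
Length 3: T₁..T₃: k=1: 0+7380+18·6·30=10620; k=2: 4428+0+18·41·30=26568 → min 10620 | T₂..T₄: k=2: 0+12300+6·41·10=14760; k=3: 7380+0+6·30·10=9180 → min 9180 | T₃..T₅: k=3: 0+4200+41·30·14=21420; k=4: 12300+0+41·10·14=18040 → min 18040.
Length 4: T₁..T₄: k=1: 0+9180+18·6·10=10260; k=2: 4428+12300+18·41·10=24108; k=3: 10620+0+18·30·10=16020 → min 10260 | T₂..T₅: k=2: 0+18040+6·41·14=21484; k=3: 7380+4200+6·30·14=14100; k=4: 9180+0+6·10·14=10020 → min 10020.
Top-level splits: k=1: (T₁..T₁)·(T₂..T₅) → 0+10020+18·6·14 = 11532; k=2: (T₁..T₂)·(T₃..T₅) → 4428+18040+18·41·14 = 32800; k=3: (T₁..T₃)·(T₄..T₅) → 10620+4200+18·30·14 = 22380; k=4: (T₁..T₄)·(T₅..T₅) → 10260+0+18·10·14 = 12780.
Best split is after T₁, i.e. k = 1.

1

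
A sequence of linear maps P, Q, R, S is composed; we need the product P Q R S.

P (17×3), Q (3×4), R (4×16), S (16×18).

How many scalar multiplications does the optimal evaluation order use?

Adjacent pairs: PQ = 17·3·4 = 204; QR = 3·4·16 = 192; RS = 4·16·18 = 1152.
Length 3: P..R: k=1: 0+192+17·3·16=1008; k=2: 204+0+17·4·16=1292 → min 1008 | Q..S: k=2: 0+1152+3·4·18=1368; k=3: 192+0+3·16·18=1056 → min 1056.
Length 4: P..S: k=1: 0+1056+17·3·18=1974; k=2: 204+1152+17·4·18=2580; k=3: 1008+0+17·16·18=5904 → min 1974.
Optimal order: (P ((Q R) S)) with cost 1974.

1974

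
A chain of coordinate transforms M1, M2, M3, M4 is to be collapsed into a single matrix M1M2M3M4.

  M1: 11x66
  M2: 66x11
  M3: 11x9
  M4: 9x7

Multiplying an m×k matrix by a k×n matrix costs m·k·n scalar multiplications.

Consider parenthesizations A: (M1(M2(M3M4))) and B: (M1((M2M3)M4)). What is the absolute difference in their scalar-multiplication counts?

4917

Order A = (M1(M2(M3M4))): (M3M4): 11×9 by 9×7 → 11×7, cost 11·9·7 = 693; (M2(M3M4)): 66×11 by 11×7 → 66×7, cost 66·11·7 = 5082; cumulative 5775; (M1(M2(M3M4))): 11×66 by 66×7 → 11×7, cost 11·66·7 = 5082; cumulative 10857. Total 10857.
Order B = (M1((M2M3)M4)): (M2M3): 66×11 by 11×9 → 66×9, cost 66·11·9 = 6534; ((M2M3)M4): 66×9 by 9×7 → 66×7, cost 66·9·7 = 4158; cumulative 10692; (M1((M2M3)M4)): 11×66 by 66×7 → 11×7, cost 11·66·7 = 5082; cumulative 15774. Total 15774.
Difference: |10857 − 15774| = 4917.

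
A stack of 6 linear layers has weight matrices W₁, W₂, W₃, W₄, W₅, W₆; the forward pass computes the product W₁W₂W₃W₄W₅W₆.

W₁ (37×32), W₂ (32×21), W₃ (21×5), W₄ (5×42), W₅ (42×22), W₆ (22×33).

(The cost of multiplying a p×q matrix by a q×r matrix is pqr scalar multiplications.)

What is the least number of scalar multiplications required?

23635

Adjacent pairs: W₁W₂ = 37·32·21 = 24864; W₂W₃ = 32·21·5 = 3360; W₃W₄ = 21·5·42 = 4410; W₄W₅ = 5·42·22 = 4620; W₅W₆ = 42·22·33 = 30492.
Length 3: W₁..W₃: k=1: 0+3360+37·32·5=9280; k=2: 24864+0+37·21·5=28749 → min 9280 | W₂..W₄: k=2: 0+4410+32·21·42=32634; k=3: 3360+0+32·5·42=10080 → min 10080 | W₃..W₅: k=3: 0+4620+21·5·22=6930; k=4: 4410+0+21·42·22=23814 → min 6930 | W₄..W₆: k=4: 0+30492+5·42·33=37422; k=5: 4620+0+5·22·33=8250 → min 8250.
Length 4: W₁..W₄: k=1: 0+10080+37·32·42=59808; k=2: 24864+4410+37·21·42=61908; k=3: 9280+0+37·5·42=17050 → min 17050 | W₂..W₅: k=2: 0+6930+32·21·22=21714; k=3: 3360+4620+32·5·22=11500; k=4: 10080+0+32·42·22=39648 → min 11500 | W₃..W₆: k=3: 0+8250+21·5·33=11715; k=4: 4410+30492+21·42·33=64008; k=5: 6930+0+21·22·33=22176 → min 11715.
Length 5: W₁..W₅: k=1: 0+11500+37·32·22=37548; k=2: 24864+6930+37·21·22=48888; k=3: 9280+4620+37·5·22=17970; k=4: 17050+0+37·42·22=51238 → min 17970 | W₂..W₆: k=2: 0+11715+32·21·33=33891; k=3: 3360+8250+32·5·33=16890; k=4: 10080+30492+32·42·33=84924; k=5: 11500+0+32·22·33=34732 → min 16890.
Length 6: W₁..W₆: k=1: 0+16890+37·32·33=55962; k=2: 24864+11715+37·21·33=62220; k=3: 9280+8250+37·5·33=23635; k=4: 17050+30492+37·42·33=98824; k=5: 17970+0+37·22·33=44832 → min 23635.
Optimal order: ((W₁(W₂W₃))((W₄W₅)W₆)) with cost 23635.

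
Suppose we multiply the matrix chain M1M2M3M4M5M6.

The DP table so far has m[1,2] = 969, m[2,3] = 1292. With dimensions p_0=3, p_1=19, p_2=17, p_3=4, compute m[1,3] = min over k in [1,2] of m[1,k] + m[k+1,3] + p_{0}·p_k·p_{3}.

m[1,3] = min over k∈[1,2] of m[1,k]+m[k+1,3]+p_{0}·p_k·p_{3}.
k=1: 0 + 1292 + 3·19·4 = 1520; k=2: 969 + 0 + 3·17·4 = 1173.
Minimum: 1173 at k=2.

1173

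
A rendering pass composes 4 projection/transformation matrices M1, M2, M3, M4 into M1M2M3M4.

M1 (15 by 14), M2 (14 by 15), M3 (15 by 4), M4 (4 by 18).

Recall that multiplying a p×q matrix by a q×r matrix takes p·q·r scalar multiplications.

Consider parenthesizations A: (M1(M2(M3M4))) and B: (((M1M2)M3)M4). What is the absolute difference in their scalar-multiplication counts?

Order A = (M1(M2(M3M4))): (M3M4): 15×4 by 4×18 → 15×18, cost 15·4·18 = 1080; (M2(M3M4)): 14×15 by 15×18 → 14×18, cost 14·15·18 = 3780; cumulative 4860; (M1(M2(M3M4))): 15×14 by 14×18 → 15×18, cost 15·14·18 = 3780; cumulative 8640. Total 8640.
Order B = (((M1M2)M3)M4): (M1M2): 15×14 by 14×15 → 15×15, cost 15·14·15 = 3150; ((M1M2)M3): 15×15 by 15×4 → 15×4, cost 15·15·4 = 900; cumulative 4050; (((M1M2)M3)M4): 15×4 by 4×18 → 15×18, cost 15·4·18 = 1080; cumulative 5130. Total 5130.
Difference: |8640 − 5130| = 3510.

3510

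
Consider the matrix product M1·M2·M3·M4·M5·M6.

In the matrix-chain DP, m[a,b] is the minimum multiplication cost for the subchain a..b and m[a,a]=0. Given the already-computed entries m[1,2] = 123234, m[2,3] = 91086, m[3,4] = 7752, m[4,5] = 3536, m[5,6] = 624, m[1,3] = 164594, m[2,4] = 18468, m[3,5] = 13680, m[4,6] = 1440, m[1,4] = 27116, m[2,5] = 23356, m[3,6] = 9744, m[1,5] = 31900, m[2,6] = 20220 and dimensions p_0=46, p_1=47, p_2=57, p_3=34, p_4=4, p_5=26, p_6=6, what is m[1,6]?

m[1,6] = min over k∈[1,5] of m[1,k]+m[k+1,6]+p_{0}·p_k·p_{6}.
k=1: 0 + 20220 + 46·47·6 = 33192; k=2: 123234 + 9744 + 46·57·6 = 148710; k=3: 164594 + 1440 + 46·34·6 = 175418; k=4: 27116 + 624 + 46·4·6 = 28844; k=5: 31900 + 0 + 46·26·6 = 39076.
Minimum: 28844 at k=4.

28844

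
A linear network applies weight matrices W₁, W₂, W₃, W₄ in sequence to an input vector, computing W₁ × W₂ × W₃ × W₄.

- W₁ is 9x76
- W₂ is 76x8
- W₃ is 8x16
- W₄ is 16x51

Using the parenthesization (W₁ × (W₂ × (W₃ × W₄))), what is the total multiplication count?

72420

(W₃ × W₄): 8×16 by 16×51 → 8×51, cost 8·16·51 = 6528
(W₂ × (W₃ × W₄)): 76×8 by 8×51 → 76×51, cost 76·8·51 = 31008; cumulative 37536
(W₁ × (W₂ × (W₃ × W₄))): 9×76 by 76×51 → 9×51, cost 9·76·51 = 34884; cumulative 72420
Total: 72420 scalar multiplications.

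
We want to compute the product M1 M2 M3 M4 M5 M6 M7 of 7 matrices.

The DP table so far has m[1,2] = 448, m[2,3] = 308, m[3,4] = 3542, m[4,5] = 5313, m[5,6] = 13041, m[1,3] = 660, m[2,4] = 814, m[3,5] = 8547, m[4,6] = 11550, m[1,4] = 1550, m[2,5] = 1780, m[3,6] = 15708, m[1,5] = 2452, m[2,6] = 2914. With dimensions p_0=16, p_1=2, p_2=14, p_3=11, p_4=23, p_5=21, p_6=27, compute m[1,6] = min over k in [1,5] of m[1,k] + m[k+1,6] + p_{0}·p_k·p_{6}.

3778

m[1,6] = min over k∈[1,5] of m[1,k]+m[k+1,6]+p_{0}·p_k·p_{6}.
k=1: 0 + 2914 + 16·2·27 = 3778; k=2: 448 + 15708 + 16·14·27 = 22204; k=3: 660 + 11550 + 16·11·27 = 16962; k=4: 1550 + 13041 + 16·23·27 = 24527; k=5: 2452 + 0 + 16·21·27 = 11524.
Minimum: 3778 at k=1.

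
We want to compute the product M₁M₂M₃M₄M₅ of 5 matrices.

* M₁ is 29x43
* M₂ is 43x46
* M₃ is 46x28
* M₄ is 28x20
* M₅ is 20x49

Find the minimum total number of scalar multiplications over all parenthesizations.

118680

Adjacent pairs: M₁M₂ = 29·43·46 = 57362; M₂M₃ = 43·46·28 = 55384; M₃M₄ = 46·28·20 = 25760; M₄M₅ = 28·20·49 = 27440.
Length 3: M₁..M₃: k=1: 0+55384+29·43·28=90300; k=2: 57362+0+29·46·28=94714 → min 90300 | M₂..M₄: k=2: 0+25760+43·46·20=65320; k=3: 55384+0+43·28·20=79464 → min 65320 | M₃..M₅: k=3: 0+27440+46·28·49=90552; k=4: 25760+0+46·20·49=70840 → min 70840.
Length 4: M₁..M₄: k=1: 0+65320+29·43·20=90260; k=2: 57362+25760+29·46·20=109802; k=3: 90300+0+29·28·20=106540 → min 90260 | M₂..M₅: k=2: 0+70840+43·46·49=167762; k=3: 55384+27440+43·28·49=141820; k=4: 65320+0+43·20·49=107460 → min 107460.
Length 5: M₁..M₅: k=1: 0+107460+29·43·49=168563; k=2: 57362+70840+29·46·49=193568; k=3: 90300+27440+29·28·49=157528; k=4: 90260+0+29·20·49=118680 → min 118680.
Optimal order: ((M₁(M₂(M₃M₄)))M₅) with cost 118680.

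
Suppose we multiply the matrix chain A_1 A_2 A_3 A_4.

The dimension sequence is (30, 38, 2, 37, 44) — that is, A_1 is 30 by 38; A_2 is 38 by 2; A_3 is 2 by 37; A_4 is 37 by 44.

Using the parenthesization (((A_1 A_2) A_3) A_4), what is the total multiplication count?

53340

(A_1 A_2): 30×38 by 38×2 → 30×2, cost 30·38·2 = 2280
((A_1 A_2) A_3): 30×2 by 2×37 → 30×37, cost 30·2·37 = 2220; cumulative 4500
(((A_1 A_2) A_3) A_4): 30×37 by 37×44 → 30×44, cost 30·37·44 = 48840; cumulative 53340
Total: 53340 scalar multiplications.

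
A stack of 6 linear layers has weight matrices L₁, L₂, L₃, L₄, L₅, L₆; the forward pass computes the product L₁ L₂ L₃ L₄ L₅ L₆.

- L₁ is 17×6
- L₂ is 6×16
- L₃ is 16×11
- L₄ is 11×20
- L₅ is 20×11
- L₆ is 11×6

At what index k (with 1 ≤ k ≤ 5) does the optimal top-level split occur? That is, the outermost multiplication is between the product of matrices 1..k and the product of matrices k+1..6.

1

Adjacent pairs: L₁L₂ = 17·6·16 = 1632; L₂L₃ = 6·16·11 = 1056; L₃L₄ = 16·11·20 = 3520; L₄L₅ = 11·20·11 = 2420; L₅L₆ = 20·11·6 = 1320.
Length 3: L₁..L₃: k=1: 0+1056+17·6·11=2178; k=2: 1632+0+17·16·11=4624 → min 2178 | L₂..L₄: k=2: 0+3520+6·16·20=5440; k=3: 1056+0+6·11·20=2376 → min 2376 | L₃..L₅: k=3: 0+2420+16·11·11=4356; k=4: 3520+0+16·20·11=7040 → min 4356 | L₄..L₆: k=4: 0+1320+11·20·6=2640; k=5: 2420+0+11·11·6=3146 → min 2640.
Length 4: L₁..L₄: k=1: 0+2376+17·6·20=4416; k=2: 1632+3520+17·16·20=10592; k=3: 2178+0+17·11·20=5918 → min 4416 | L₂..L₅: k=2: 0+4356+6·16·11=5412; k=3: 1056+2420+6·11·11=4202; k=4: 2376+0+6·20·11=3696 → min 3696 | L₃..L₆: k=3: 0+2640+16·11·6=3696; k=4: 3520+1320+16·20·6=6760; k=5: 4356+0+16·11·6=5412 → min 3696.
Length 5: L₁..L₅: k=1: 0+3696+17·6·11=4818; k=2: 1632+4356+17·16·11=8980; k=3: 2178+2420+17·11·11=6655; k=4: 4416+0+17·20·11=8156 → min 4818 | L₂..L₆: k=2: 0+3696+6·16·6=4272; k=3: 1056+2640+6·11·6=4092; k=4: 2376+1320+6·20·6=4416; k=5: 3696+0+6·11·6=4092 → min 4092.
Top-level splits: k=1: (L₁..L₁)·(L₂..L₆) → 0+4092+17·6·6 = 4704; k=2: (L₁..L₂)·(L₃..L₆) → 1632+3696+17·16·6 = 6960; k=3: (L₁..L₃)·(L₄..L₆) → 2178+2640+17·11·6 = 5940; k=4: (L₁..L₄)·(L₅..L₆) → 4416+1320+17·20·6 = 7776; k=5: (L₁..L₅)·(L₆..L₆) → 4818+0+17·11·6 = 5940.
Best split is after L₁, i.e. k = 1.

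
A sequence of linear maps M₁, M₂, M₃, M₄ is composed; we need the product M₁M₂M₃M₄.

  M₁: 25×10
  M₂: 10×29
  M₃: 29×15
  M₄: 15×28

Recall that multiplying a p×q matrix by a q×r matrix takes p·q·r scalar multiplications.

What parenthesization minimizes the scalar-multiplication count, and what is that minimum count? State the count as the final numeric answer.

15550

Adjacent pairs: M₁M₂ = 25·10·29 = 7250; M₂M₃ = 10·29·15 = 4350; M₃M₄ = 29·15·28 = 12180.
Length 3: M₁..M₃: k=1: 0+4350+25·10·15=8100; k=2: 7250+0+25·29·15=18125 → min 8100 | M₂..M₄: k=2: 0+12180+10·29·28=20300; k=3: 4350+0+10·15·28=8550 → min 8550.
Length 4: M₁..M₄: k=1: 0+8550+25·10·28=15550; k=2: 7250+12180+25·29·28=39730; k=3: 8100+0+25·15·28=18600 → min 15550.
Optimal parenthesization: (M₁((M₂M₃)M₄)) with cost 15550.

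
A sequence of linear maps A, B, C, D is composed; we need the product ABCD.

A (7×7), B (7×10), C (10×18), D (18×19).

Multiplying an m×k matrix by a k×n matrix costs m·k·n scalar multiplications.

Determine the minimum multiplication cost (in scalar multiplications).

Adjacent pairs: AB = 7·7·10 = 490; BC = 7·10·18 = 1260; CD = 10·18·19 = 3420.
Length 3: A..C: k=1: 0+1260+7·7·18=2142; k=2: 490+0+7·10·18=1750 → min 1750 | B..D: k=2: 0+3420+7·10·19=4750; k=3: 1260+0+7·18·19=3654 → min 3654.
Length 4: A..D: k=1: 0+3654+7·7·19=4585; k=2: 490+3420+7·10·19=5240; k=3: 1750+0+7·18·19=4144 → min 4144.
Optimal order: (((AB)C)D) with cost 4144.

4144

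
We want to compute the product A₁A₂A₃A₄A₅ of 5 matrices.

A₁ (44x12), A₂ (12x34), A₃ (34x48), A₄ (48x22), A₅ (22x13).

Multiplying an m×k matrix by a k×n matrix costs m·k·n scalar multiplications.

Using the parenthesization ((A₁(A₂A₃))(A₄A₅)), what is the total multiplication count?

(A₂A₃): 12×34 by 34×48 → 12×48, cost 12·34·48 = 19584
(A₁(A₂A₃)): 44×12 by 12×48 → 44×48, cost 44·12·48 = 25344; cumulative 44928
(A₄A₅): 48×22 by 22×13 → 48×13, cost 48·22·13 = 13728
((A₁(A₂A₃))(A₄A₅)): 44×48 by 48×13 → 44×13, cost 44·48·13 = 27456; cumulative 86112
Total: 86112 scalar multiplications.

86112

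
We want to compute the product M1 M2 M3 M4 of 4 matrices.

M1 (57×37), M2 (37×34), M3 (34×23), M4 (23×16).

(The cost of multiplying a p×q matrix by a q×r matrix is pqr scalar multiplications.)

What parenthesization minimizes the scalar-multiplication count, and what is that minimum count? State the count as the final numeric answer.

Adjacent pairs: M1M2 = 57·37·34 = 71706; M2M3 = 37·34·23 = 28934; M3M4 = 34·23·16 = 12512.
Length 3: M1..M3: k=1: 0+28934+57·37·23=77441; k=2: 71706+0+57·34·23=116280 → min 77441 | M2..M4: k=2: 0+12512+37·34·16=32640; k=3: 28934+0+37·23·16=42550 → min 32640.
Length 4: M1..M4: k=1: 0+32640+57·37·16=66384; k=2: 71706+12512+57·34·16=115226; k=3: 77441+0+57·23·16=98417 → min 66384.
Optimal parenthesization: (M1 (M2 (M3 M4))) with cost 66384.

66384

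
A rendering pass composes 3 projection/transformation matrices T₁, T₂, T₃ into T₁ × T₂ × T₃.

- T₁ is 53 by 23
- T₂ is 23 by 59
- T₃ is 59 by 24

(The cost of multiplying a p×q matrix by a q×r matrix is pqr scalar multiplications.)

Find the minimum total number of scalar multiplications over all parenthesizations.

Order (T₁ × (T₂ × T₃)): (T₂ × T₃): 23×59 by 59×24 → 23×24, cost 23·59·24 = 32568; (T₁ × (T₂ × T₃)): 53×23 by 23×24 → 53×24, cost 53·23·24 = 29256; cumulative 61824. Total 61824.
Order ((T₁ × T₂) × T₃): (T₁ × T₂): 53×23 by 23×59 → 53×59, cost 53·23·59 = 71921; ((T₁ × T₂) × T₃): 53×59 by 59×24 → 53×24, cost 53·59·24 = 75048; cumulative 146969. Total 146969.
Minimum: 61824.

61824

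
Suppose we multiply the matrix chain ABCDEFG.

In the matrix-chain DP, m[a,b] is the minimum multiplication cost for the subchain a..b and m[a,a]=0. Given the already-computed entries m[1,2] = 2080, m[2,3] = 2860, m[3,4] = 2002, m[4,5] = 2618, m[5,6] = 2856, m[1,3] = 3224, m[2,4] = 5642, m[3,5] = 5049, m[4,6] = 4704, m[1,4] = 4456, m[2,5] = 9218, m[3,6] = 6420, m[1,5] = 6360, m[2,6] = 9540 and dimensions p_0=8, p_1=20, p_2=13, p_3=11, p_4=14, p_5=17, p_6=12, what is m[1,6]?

m[1,6] = min over k∈[1,5] of m[1,k]+m[k+1,6]+p_{0}·p_k·p_{6}.
k=1: 0 + 9540 + 8·20·12 = 11460; k=2: 2080 + 6420 + 8·13·12 = 9748; k=3: 3224 + 4704 + 8·11·12 = 8984; k=4: 4456 + 2856 + 8·14·12 = 8656; k=5: 6360 + 0 + 8·17·12 = 7992.
Minimum: 7992 at k=5.

7992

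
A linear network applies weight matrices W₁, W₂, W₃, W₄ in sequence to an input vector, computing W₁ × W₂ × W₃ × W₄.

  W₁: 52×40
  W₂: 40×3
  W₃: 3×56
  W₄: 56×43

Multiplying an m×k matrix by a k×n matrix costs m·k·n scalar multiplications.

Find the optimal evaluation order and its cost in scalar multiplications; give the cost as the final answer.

20172

Adjacent pairs: W₁W₂ = 52·40·3 = 6240; W₂W₃ = 40·3·56 = 6720; W₃W₄ = 3·56·43 = 7224.
Length 3: W₁..W₃: k=1: 0+6720+52·40·56=123200; k=2: 6240+0+52·3·56=14976 → min 14976 | W₂..W₄: k=2: 0+7224+40·3·43=12384; k=3: 6720+0+40·56·43=103040 → min 12384.
Length 4: W₁..W₄: k=1: 0+12384+52·40·43=101824; k=2: 6240+7224+52·3·43=20172; k=3: 14976+0+52·56·43=140192 → min 20172.
Optimal parenthesization: ((W₁ × W₂) × (W₃ × W₄)) with cost 20172.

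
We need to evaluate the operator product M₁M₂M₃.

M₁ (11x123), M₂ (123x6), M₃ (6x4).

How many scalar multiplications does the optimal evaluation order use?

8364

Order (M₁(M₂M₃)): (M₂M₃): 123×6 by 6×4 → 123×4, cost 123·6·4 = 2952; (M₁(M₂M₃)): 11×123 by 123×4 → 11×4, cost 11·123·4 = 5412; cumulative 8364. Total 8364.
Order ((M₁M₂)M₃): (M₁M₂): 11×123 by 123×6 → 11×6, cost 11·123·6 = 8118; ((M₁M₂)M₃): 11×6 by 6×4 → 11×4, cost 11·6·4 = 264; cumulative 8382. Total 8382.
Minimum: 8364.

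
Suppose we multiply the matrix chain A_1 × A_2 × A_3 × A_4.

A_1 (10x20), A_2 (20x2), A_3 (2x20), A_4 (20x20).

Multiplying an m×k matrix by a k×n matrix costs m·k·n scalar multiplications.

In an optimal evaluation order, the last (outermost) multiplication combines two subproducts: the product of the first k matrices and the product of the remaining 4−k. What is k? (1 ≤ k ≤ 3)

2

Adjacent pairs: A_1A_2 = 10·20·2 = 400; A_2A_3 = 20·2·20 = 800; A_3A_4 = 2·20·20 = 800.
Length 3: A_1..A_3: k=1: 0+800+10·20·20=4800; k=2: 400+0+10·2·20=800 → min 800 | A_2..A_4: k=2: 0+800+20·2·20=1600; k=3: 800+0+20·20·20=8800 → min 1600.
Top-level splits: k=1: (A_1..A_1)·(A_2..A_4) → 0+1600+10·20·20 = 5600; k=2: (A_1..A_2)·(A_3..A_4) → 400+800+10·2·20 = 1600; k=3: (A_1..A_3)·(A_4..A_4) → 800+0+10·20·20 = 4800.
Best split is after A_2, i.e. k = 2.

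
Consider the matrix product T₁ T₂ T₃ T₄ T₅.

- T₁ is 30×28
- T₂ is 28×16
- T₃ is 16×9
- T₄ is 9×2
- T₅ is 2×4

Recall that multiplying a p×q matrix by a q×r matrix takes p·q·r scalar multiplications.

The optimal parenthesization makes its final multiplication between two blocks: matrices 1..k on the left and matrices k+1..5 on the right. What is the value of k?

4

Adjacent pairs: T₁T₂ = 30·28·16 = 13440; T₂T₃ = 28·16·9 = 4032; T₃T₄ = 16·9·2 = 288; T₄T₅ = 9·2·4 = 72.
Length 3: T₁..T₃: k=1: 0+4032+30·28·9=11592; k=2: 13440+0+30·16·9=17760 → min 11592 | T₂..T₄: k=2: 0+288+28·16·2=1184; k=3: 4032+0+28·9·2=4536 → min 1184 | T₃..T₅: k=3: 0+72+16·9·4=648; k=4: 288+0+16·2·4=416 → min 416.
Length 4: T₁..T₄: k=1: 0+1184+30·28·2=2864; k=2: 13440+288+30·16·2=14688; k=3: 11592+0+30·9·2=12132 → min 2864 | T₂..T₅: k=2: 0+416+28·16·4=2208; k=3: 4032+72+28·9·4=5112; k=4: 1184+0+28·2·4=1408 → min 1408.
Top-level splits: k=1: (T₁..T₁)·(T₂..T₅) → 0+1408+30·28·4 = 4768; k=2: (T₁..T₂)·(T₃..T₅) → 13440+416+30·16·4 = 15776; k=3: (T₁..T₃)·(T₄..T₅) → 11592+72+30·9·4 = 12744; k=4: (T₁..T₄)·(T₅..T₅) → 2864+0+30·2·4 = 3104.
Best split is after T₄, i.e. k = 4.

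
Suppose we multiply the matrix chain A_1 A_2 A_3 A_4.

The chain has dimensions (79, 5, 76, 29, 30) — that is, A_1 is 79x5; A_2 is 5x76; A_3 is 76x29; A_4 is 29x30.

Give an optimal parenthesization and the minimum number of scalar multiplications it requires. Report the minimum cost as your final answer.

Adjacent pairs: A_1A_2 = 79·5·76 = 30020; A_2A_3 = 5·76·29 = 11020; A_3A_4 = 76·29·30 = 66120.
Length 3: A_1..A_3: k=1: 0+11020+79·5·29=22475; k=2: 30020+0+79·76·29=204136 → min 22475 | A_2..A_4: k=2: 0+66120+5·76·30=77520; k=3: 11020+0+5·29·30=15370 → min 15370.
Length 4: A_1..A_4: k=1: 0+15370+79·5·30=27220; k=2: 30020+66120+79·76·30=276260; k=3: 22475+0+79·29·30=91205 → min 27220.
Optimal parenthesization: (A_1 ((A_2 A_3) A_4)) with cost 27220.

27220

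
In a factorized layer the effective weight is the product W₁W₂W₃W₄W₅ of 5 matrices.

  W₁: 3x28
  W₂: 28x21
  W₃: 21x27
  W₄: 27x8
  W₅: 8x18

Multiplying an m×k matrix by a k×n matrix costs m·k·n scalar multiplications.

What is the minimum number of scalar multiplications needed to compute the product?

Adjacent pairs: W₁W₂ = 3·28·21 = 1764; W₂W₃ = 28·21·27 = 15876; W₃W₄ = 21·27·8 = 4536; W₄W₅ = 27·8·18 = 3888.
Length 3: W₁..W₃: k=1: 0+15876+3·28·27=18144; k=2: 1764+0+3·21·27=3465 → min 3465 | W₂..W₄: k=2: 0+4536+28·21·8=9240; k=3: 15876+0+28·27·8=21924 → min 9240 | W₃..W₅: k=3: 0+3888+21·27·18=14094; k=4: 4536+0+21·8·18=7560 → min 7560.
Length 4: W₁..W₄: k=1: 0+9240+3·28·8=9912; k=2: 1764+4536+3·21·8=6804; k=3: 3465+0+3·27·8=4113 → min 4113 | W₂..W₅: k=2: 0+7560+28·21·18=18144; k=3: 15876+3888+28·27·18=33372; k=4: 9240+0+28·8·18=13272 → min 13272.
Length 5: W₁..W₅: k=1: 0+13272+3·28·18=14784; k=2: 1764+7560+3·21·18=10458; k=3: 3465+3888+3·27·18=8811; k=4: 4113+0+3·8·18=4545 → min 4545.
Optimal order: ((((W₁W₂)W₃)W₄)W₅) with cost 4545.

4545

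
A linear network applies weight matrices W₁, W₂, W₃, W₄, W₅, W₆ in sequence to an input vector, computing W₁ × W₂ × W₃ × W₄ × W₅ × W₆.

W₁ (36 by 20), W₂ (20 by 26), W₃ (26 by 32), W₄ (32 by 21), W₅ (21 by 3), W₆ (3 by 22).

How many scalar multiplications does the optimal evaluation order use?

10608

Adjacent pairs: W₁W₂ = 36·20·26 = 18720; W₂W₃ = 20·26·32 = 16640; W₃W₄ = 26·32·21 = 17472; W₄W₅ = 32·21·3 = 2016; W₅W₆ = 21·3·22 = 1386.
Length 3: W₁..W₃: k=1: 0+16640+36·20·32=39680; k=2: 18720+0+36·26·32=48672 → min 39680 | W₂..W₄: k=2: 0+17472+20·26·21=28392; k=3: 16640+0+20·32·21=30080 → min 28392 | W₃..W₅: k=3: 0+2016+26·32·3=4512; k=4: 17472+0+26·21·3=19110 → min 4512 | W₄..W₆: k=4: 0+1386+32·21·22=16170; k=5: 2016+0+32·3·22=4128 → min 4128.
Length 4: W₁..W₄: k=1: 0+28392+36·20·21=43512; k=2: 18720+17472+36·26·21=55848; k=3: 39680+0+36·32·21=63872 → min 43512 | W₂..W₅: k=2: 0+4512+20·26·3=6072; k=3: 16640+2016+20·32·3=20576; k=4: 28392+0+20·21·3=29652 → min 6072 | W₃..W₆: k=3: 0+4128+26·32·22=22432; k=4: 17472+1386+26·21·22=30870; k=5: 4512+0+26·3·22=6228 → min 6228.
Length 5: W₁..W₅: k=1: 0+6072+36·20·3=8232; k=2: 18720+4512+36·26·3=26040; k=3: 39680+2016+36·32·3=45152; k=4: 43512+0+36·21·3=45780 → min 8232 | W₂..W₆: k=2: 0+6228+20·26·22=17668; k=3: 16640+4128+20·32·22=34848; k=4: 28392+1386+20·21·22=39018; k=5: 6072+0+20·3·22=7392 → min 7392.
Length 6: W₁..W₆: k=1: 0+7392+36·20·22=23232; k=2: 18720+6228+36·26·22=45540; k=3: 39680+4128+36·32·22=69152; k=4: 43512+1386+36·21·22=61530; k=5: 8232+0+36·3·22=10608 → min 10608.
Optimal order: ((W₁ × (W₂ × (W₃ × (W₄ × W₅)))) × W₆) with cost 10608.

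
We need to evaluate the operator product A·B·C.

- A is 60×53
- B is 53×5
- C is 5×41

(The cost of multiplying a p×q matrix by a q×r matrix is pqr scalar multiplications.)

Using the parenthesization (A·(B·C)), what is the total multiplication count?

141245

(B·C): 53×5 by 5×41 → 53×41, cost 53·5·41 = 10865
(A·(B·C)): 60×53 by 53×41 → 60×41, cost 60·53·41 = 130380; cumulative 141245
Total: 141245 scalar multiplications.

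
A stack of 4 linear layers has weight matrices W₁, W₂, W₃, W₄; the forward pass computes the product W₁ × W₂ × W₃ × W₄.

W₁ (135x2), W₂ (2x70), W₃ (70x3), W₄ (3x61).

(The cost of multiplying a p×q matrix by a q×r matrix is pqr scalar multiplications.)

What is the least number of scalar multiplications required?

17256

Adjacent pairs: W₁W₂ = 135·2·70 = 18900; W₂W₃ = 2·70·3 = 420; W₃W₄ = 70·3·61 = 12810.
Length 3: W₁..W₃: k=1: 0+420+135·2·3=1230; k=2: 18900+0+135·70·3=47250 → min 1230 | W₂..W₄: k=2: 0+12810+2·70·61=21350; k=3: 420+0+2·3·61=786 → min 786.
Length 4: W₁..W₄: k=1: 0+786+135·2·61=17256; k=2: 18900+12810+135·70·61=608160; k=3: 1230+0+135·3·61=25935 → min 17256.
Optimal order: (W₁ × ((W₂ × W₃) × W₄)) with cost 17256.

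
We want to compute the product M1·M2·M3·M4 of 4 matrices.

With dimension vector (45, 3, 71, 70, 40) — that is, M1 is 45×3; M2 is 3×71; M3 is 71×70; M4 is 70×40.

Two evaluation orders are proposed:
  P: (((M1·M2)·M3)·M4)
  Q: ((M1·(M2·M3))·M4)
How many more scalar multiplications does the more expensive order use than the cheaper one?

208875

Order P = (((M1·M2)·M3)·M4): (M1·M2): 45×3 by 3×71 → 45×71, cost 45·3·71 = 9585; ((M1·M2)·M3): 45×71 by 71×70 → 45×70, cost 45·71·70 = 223650; cumulative 233235; (((M1·M2)·M3)·M4): 45×70 by 70×40 → 45×40, cost 45·70·40 = 126000; cumulative 359235. Total 359235.
Order Q = ((M1·(M2·M3))·M4): (M2·M3): 3×71 by 71×70 → 3×70, cost 3·71·70 = 14910; (M1·(M2·M3)): 45×3 by 3×70 → 45×70, cost 45·3·70 = 9450; cumulative 24360; ((M1·(M2·M3))·M4): 45×70 by 70×40 → 45×40, cost 45·70·40 = 126000; cumulative 150360. Total 150360.
Difference: |359235 − 150360| = 208875.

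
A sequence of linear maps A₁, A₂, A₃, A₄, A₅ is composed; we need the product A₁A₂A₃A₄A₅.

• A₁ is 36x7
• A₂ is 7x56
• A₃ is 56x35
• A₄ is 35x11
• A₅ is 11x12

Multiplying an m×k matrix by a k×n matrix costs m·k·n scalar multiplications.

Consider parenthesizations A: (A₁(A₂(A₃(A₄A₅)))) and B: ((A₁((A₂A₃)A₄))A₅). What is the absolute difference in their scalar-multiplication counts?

Order A = (A₁(A₂(A₃(A₄A₅)))): (A₄A₅): 35×11 by 11×12 → 35×12, cost 35·11·12 = 4620; (A₃(A₄A₅)): 56×35 by 35×12 → 56×12, cost 56·35·12 = 23520; cumulative 28140; (A₂(A₃(A₄A₅))): 7×56 by 56×12 → 7×12, cost 7·56·12 = 4704; cumulative 32844; (A₁(A₂(A₃(A₄A₅)))): 36×7 by 7×12 → 36×12, cost 36·7·12 = 3024; cumulative 35868. Total 35868.
Order B = ((A₁((A₂A₃)A₄))A₅): (A₂A₃): 7×56 by 56×35 → 7×35, cost 7·56·35 = 13720; ((A₂A₃)A₄): 7×35 by 35×11 → 7×11, cost 7·35·11 = 2695; cumulative 16415; (A₁((A₂A₃)A₄)): 36×7 by 7×11 → 36×11, cost 36·7·11 = 2772; cumulative 19187; ((A₁((A₂A₃)A₄))A₅): 36×11 by 11×12 → 36×12, cost 36·11·12 = 4752; cumulative 23939. Total 23939.
Difference: |35868 − 23939| = 11929.

11929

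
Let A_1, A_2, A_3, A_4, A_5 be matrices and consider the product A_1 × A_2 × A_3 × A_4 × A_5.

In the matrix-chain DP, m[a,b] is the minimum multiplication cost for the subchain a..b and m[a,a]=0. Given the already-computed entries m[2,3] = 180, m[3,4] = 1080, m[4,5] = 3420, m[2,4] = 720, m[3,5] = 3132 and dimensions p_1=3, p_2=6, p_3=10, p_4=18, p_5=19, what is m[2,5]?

1746

m[2,5] = min over k∈[2,4] of m[2,k]+m[k+1,5]+p_{1}·p_k·p_{5}.
k=2: 0 + 3132 + 3·6·19 = 3474; k=3: 180 + 3420 + 3·10·19 = 4170; k=4: 720 + 0 + 3·18·19 = 1746.
Minimum: 1746 at k=4.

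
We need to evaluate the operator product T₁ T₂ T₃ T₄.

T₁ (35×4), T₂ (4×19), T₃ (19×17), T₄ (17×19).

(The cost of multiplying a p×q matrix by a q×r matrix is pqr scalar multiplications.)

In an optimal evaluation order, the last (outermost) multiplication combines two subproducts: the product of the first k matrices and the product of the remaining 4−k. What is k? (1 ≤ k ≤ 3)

1

Adjacent pairs: T₁T₂ = 35·4·19 = 2660; T₂T₃ = 4·19·17 = 1292; T₃T₄ = 19·17·19 = 6137.
Length 3: T₁..T₃: k=1: 0+1292+35·4·17=3672; k=2: 2660+0+35·19·17=13965 → min 3672 | T₂..T₄: k=2: 0+6137+4·19·19=7581; k=3: 1292+0+4·17·19=2584 → min 2584.
Top-level splits: k=1: (T₁..T₁)·(T₂..T₄) → 0+2584+35·4·19 = 5244; k=2: (T₁..T₂)·(T₃..T₄) → 2660+6137+35·19·19 = 21432; k=3: (T₁..T₃)·(T₄..T₄) → 3672+0+35·17·19 = 14977.
Best split is after T₁, i.e. k = 1.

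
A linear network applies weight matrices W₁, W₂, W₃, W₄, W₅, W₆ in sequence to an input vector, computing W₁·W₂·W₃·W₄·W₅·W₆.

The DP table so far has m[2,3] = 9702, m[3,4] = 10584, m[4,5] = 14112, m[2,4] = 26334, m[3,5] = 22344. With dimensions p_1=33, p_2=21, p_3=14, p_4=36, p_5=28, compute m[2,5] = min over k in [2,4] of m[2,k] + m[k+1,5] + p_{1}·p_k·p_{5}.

m[2,5] = min over k∈[2,4] of m[2,k]+m[k+1,5]+p_{1}·p_k·p_{5}.
k=2: 0 + 22344 + 33·21·28 = 41748; k=3: 9702 + 14112 + 33·14·28 = 36750; k=4: 26334 + 0 + 33·36·28 = 59598.
Minimum: 36750 at k=3.

36750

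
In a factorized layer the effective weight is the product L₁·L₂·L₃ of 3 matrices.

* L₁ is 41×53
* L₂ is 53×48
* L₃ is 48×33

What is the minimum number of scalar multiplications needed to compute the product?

155661

Order (L₁·(L₂·L₃)): (L₂·L₃): 53×48 by 48×33 → 53×33, cost 53·48·33 = 83952; (L₁·(L₂·L₃)): 41×53 by 53×33 → 41×33, cost 41·53·33 = 71709; cumulative 155661. Total 155661.
Order ((L₁·L₂)·L₃): (L₁·L₂): 41×53 by 53×48 → 41×48, cost 41·53·48 = 104304; ((L₁·L₂)·L₃): 41×48 by 48×33 → 41×33, cost 41·48·33 = 64944; cumulative 169248. Total 169248.
Minimum: 155661.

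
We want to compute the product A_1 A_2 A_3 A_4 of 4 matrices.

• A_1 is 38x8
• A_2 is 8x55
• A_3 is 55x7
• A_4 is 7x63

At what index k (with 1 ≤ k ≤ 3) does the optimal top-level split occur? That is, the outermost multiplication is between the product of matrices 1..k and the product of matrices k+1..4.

3

Adjacent pairs: A_1A_2 = 38·8·55 = 16720; A_2A_3 = 8·55·7 = 3080; A_3A_4 = 55·7·63 = 24255.
Length 3: A_1..A_3: k=1: 0+3080+38·8·7=5208; k=2: 16720+0+38·55·7=31350 → min 5208 | A_2..A_4: k=2: 0+24255+8·55·63=51975; k=3: 3080+0+8·7·63=6608 → min 6608.
Top-level splits: k=1: (A_1..A_1)·(A_2..A_4) → 0+6608+38·8·63 = 25760; k=2: (A_1..A_2)·(A_3..A_4) → 16720+24255+38·55·63 = 172645; k=3: (A_1..A_3)·(A_4..A_4) → 5208+0+38·7·63 = 21966.
Best split is after A_3, i.e. k = 3.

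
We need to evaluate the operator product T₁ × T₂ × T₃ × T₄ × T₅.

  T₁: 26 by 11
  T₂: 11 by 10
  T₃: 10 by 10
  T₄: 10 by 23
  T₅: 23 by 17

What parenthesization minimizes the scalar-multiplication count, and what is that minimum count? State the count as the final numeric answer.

Adjacent pairs: T₁T₂ = 26·11·10 = 2860; T₂T₃ = 11·10·10 = 1100; T₃T₄ = 10·10·23 = 2300; T₄T₅ = 10·23·17 = 3910.
Length 3: T₁..T₃: k=1: 0+1100+26·11·10=3960; k=2: 2860+0+26·10·10=5460 → min 3960 | T₂..T₄: k=2: 0+2300+11·10·23=4830; k=3: 1100+0+11·10·23=3630 → min 3630 | T₃..T₅: k=3: 0+3910+10·10·17=5610; k=4: 2300+0+10·23·17=6210 → min 5610.
Length 4: T₁..T₄: k=1: 0+3630+26·11·23=10208; k=2: 2860+2300+26·10·23=11140; k=3: 3960+0+26·10·23=9940 → min 9940 | T₂..T₅: k=2: 0+5610+11·10·17=7480; k=3: 1100+3910+11·10·17=6880; k=4: 3630+0+11·23·17=7931 → min 6880.
Length 5: T₁..T₅: k=1: 0+6880+26·11·17=11742; k=2: 2860+5610+26·10·17=12890; k=3: 3960+3910+26·10·17=12290; k=4: 9940+0+26·23·17=20106 → min 11742.
Optimal parenthesization: (T₁ × ((T₂ × T₃) × (T₄ × T₅))) with cost 11742.

11742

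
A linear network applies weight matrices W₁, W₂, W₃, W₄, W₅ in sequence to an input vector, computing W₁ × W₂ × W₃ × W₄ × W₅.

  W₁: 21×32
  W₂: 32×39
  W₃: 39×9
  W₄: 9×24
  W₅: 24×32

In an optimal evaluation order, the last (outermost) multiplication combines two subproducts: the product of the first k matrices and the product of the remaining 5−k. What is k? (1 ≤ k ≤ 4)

3

Adjacent pairs: W₁W₂ = 21·32·39 = 26208; W₂W₃ = 32·39·9 = 11232; W₃W₄ = 39·9·24 = 8424; W₄W₅ = 9·24·32 = 6912.
Length 3: W₁..W₃: k=1: 0+11232+21·32·9=17280; k=2: 26208+0+21·39·9=33579 → min 17280 | W₂..W₄: k=2: 0+8424+32·39·24=38376; k=3: 11232+0+32·9·24=18144 → min 18144 | W₃..W₅: k=3: 0+6912+39·9·32=18144; k=4: 8424+0+39·24·32=38376 → min 18144.
Length 4: W₁..W₄: k=1: 0+18144+21·32·24=34272; k=2: 26208+8424+21·39·24=54288; k=3: 17280+0+21·9·24=21816 → min 21816 | W₂..W₅: k=2: 0+18144+32·39·32=58080; k=3: 11232+6912+32·9·32=27360; k=4: 18144+0+32·24·32=42720 → min 27360.
Top-level splits: k=1: (W₁..W₁)·(W₂..W₅) → 0+27360+21·32·32 = 48864; k=2: (W₁..W₂)·(W₃..W₅) → 26208+18144+21·39·32 = 70560; k=3: (W₁..W₃)·(W₄..W₅) → 17280+6912+21·9·32 = 30240; k=4: (W₁..W₄)·(W₅..W₅) → 21816+0+21·24·32 = 37944.
Best split is after W₃, i.e. k = 3.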